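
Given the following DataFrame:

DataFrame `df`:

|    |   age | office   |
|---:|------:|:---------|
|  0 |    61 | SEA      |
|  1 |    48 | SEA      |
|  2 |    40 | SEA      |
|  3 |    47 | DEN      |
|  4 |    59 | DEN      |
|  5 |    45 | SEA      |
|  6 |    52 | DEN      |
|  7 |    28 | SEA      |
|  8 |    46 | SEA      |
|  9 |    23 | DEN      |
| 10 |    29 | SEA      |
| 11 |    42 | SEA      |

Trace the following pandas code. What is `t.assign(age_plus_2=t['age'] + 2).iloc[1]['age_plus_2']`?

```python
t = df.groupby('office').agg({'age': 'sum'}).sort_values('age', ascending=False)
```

group by office, sum of age:
        age
office     
DEN     181
SEA     339
sort by age descending:
        age
office     
SEA     339
DEN     181
add column age_plus_2 = t['age'] + 2:
        age  age_plus_2
office                 
SEA     339         341
DEN     181         183
Reading off the value at position 1, column 'age_plus_2', we get 183.

183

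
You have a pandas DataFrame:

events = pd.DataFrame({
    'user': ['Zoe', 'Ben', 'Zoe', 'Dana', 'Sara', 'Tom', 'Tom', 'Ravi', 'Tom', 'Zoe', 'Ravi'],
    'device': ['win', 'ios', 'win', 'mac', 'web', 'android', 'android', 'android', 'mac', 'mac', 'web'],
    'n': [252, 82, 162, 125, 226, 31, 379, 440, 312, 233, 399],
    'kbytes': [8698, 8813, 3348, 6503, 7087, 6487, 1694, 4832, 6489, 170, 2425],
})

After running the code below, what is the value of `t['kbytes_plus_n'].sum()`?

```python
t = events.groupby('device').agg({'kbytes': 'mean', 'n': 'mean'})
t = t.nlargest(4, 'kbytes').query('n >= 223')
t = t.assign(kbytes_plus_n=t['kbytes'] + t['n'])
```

9679.16666667

group by device: mean(kbytes), mean(n):
              kbytes           n
device                          
android  4337.666667  283.333333
ios      8813.000000   82.000000
mac      4387.333333  223.333333
web      4756.000000  312.500000
win      6023.000000  207.000000
take 4 rows with largest kbytes:
             kbytes           n
device                         
ios     8813.000000   82.000000
win     6023.000000  207.000000
web     4756.000000  312.500000
mac     4387.333333  223.333333
filter rows where n >= 223:
             kbytes           n
device                         
web     4756.000000  312.500000
mac     4387.333333  223.333333
add column kbytes_plus_n = t['kbytes'] + t['n']:
             kbytes           n  kbytes_plus_n
device                                        
web     4756.000000  312.500000    5068.500000
mac     4387.333333  223.333333    4610.666667
Hence 9679.16666667.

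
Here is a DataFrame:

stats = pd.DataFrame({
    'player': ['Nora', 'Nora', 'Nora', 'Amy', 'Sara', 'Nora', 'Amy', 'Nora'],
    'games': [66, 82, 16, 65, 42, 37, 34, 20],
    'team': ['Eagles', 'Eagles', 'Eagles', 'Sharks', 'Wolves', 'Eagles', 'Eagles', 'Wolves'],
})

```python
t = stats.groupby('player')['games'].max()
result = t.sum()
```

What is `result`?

group by player, max of games:
player
Amy     65
Nora    82
Sara    42
Name: games, dtype: int64
Taking the sum of the resulting series gives 189.

189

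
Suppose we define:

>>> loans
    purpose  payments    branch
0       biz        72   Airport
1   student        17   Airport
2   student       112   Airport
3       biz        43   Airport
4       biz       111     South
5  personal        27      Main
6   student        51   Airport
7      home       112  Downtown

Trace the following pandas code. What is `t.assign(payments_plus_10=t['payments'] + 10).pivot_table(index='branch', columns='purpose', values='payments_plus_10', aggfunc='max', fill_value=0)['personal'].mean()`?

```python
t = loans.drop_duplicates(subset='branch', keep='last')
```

drop duplicate branch (keep=last):
    purpose  payments    branch
4       biz       111     South
5  personal        27      Main
6   student        51   Airport
7      home       112  Downtown
add column payments_plus_10 = t['payments'] + 10:
    purpose  payments    branch  payments_plus_10
4       biz       111     South               121
5  personal        27      Main                37
6   student        51   Airport                61
7      home       112  Downtown               122
pivot: rows=branch, cols=purpose, max(payments_plus_10):
purpose   biz  home  personal  student
branch                                
Airport     0     0         0       61
Downtown    0   122         0        0
Main        0     0        37        0
South     121     0         0        0

9.25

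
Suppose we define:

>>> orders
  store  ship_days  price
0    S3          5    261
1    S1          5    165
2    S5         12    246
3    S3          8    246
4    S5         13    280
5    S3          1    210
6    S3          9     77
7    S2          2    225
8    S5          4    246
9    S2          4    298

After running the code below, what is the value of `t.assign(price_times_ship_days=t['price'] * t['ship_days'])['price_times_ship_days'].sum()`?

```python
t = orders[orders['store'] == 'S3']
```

4176

filter rows where store == 'S3':
  store  ship_days  price
0    S3          5    261
3    S3          8    246
5    S3          1    210
6    S3          9     77
add column price_times_ship_days = t['price'] * t['ship_days']:
  store  ship_days  price  price_times_ship_days
0    S3          5    261                   1305
3    S3          8    246                   1968
5    S3          1    210                    210
6    S3          9     77                    693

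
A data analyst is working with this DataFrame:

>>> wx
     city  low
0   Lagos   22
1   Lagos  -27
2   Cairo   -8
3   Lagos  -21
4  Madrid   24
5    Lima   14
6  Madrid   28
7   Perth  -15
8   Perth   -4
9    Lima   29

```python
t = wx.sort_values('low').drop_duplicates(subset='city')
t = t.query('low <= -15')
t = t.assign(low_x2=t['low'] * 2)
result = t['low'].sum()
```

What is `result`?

sort by low:
     city  low
1   Lagos  -27
3   Lagos  -21
7   Perth  -15
2   Cairo   -8
8   Perth   -4
5    Lima   14
0   Lagos   22
4  Madrid   24
6  Madrid   28
9    Lima   29
drop duplicate city (keep=first):
     city  low
1   Lagos  -27
7   Perth  -15
2   Cairo   -8
5    Lima   14
4  Madrid   24
filter rows where low <= -15:
    city  low
1  Lagos  -27
7  Perth  -15
add column low_x2 = t['low'] * 2:
    city  low  low_x2
1  Lagos  -27     -54
7  Perth  -15     -30
Taking the sum of column 'low' gives -42.

-42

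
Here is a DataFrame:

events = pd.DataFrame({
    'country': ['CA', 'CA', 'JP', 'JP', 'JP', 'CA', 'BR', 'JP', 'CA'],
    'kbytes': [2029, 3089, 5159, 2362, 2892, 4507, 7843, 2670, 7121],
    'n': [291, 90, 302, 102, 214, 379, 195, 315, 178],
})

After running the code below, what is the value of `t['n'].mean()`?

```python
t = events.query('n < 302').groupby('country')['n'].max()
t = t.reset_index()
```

233.333333333

filter rows where n < 302:
  country  kbytes    n
0      CA    2029  291
1      CA    3089   90
3      JP    2362  102
4      JP    2892  214
6      BR    7843  195
8      CA    7121  178
group by country, max of n:
country
BR    195
CA    291
JP    214
Name: n, dtype: int64
reset_index():
  country    n
0      BR  195
1      CA  291
2      JP  214
Then the mean of column 'n': 233.333333333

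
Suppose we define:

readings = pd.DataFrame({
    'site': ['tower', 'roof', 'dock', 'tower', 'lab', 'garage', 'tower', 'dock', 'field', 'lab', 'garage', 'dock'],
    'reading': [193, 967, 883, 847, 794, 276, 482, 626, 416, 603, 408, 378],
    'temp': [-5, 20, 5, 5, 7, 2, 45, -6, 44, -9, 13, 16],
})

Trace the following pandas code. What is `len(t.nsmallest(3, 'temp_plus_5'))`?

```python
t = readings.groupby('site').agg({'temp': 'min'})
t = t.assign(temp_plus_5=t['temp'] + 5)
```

group by site, min of temp:
        temp
site        
dock      -6
field     44
garage     2
lab       -9
roof      20
tower     -5
add column temp_plus_5 = t['temp'] + 5:
        temp  temp_plus_5
site                     
dock      -6           -1
field     44           49
garage     2            7
lab       -9           -4
roof      20           25
tower     -5            0
take 3 rows with smallest temp_plus_5:
       temp  temp_plus_5
site                    
lab      -9           -4
dock     -6           -1
tower    -5            0
So nsmallest(3, 'temp_plus_5')) = 3.

3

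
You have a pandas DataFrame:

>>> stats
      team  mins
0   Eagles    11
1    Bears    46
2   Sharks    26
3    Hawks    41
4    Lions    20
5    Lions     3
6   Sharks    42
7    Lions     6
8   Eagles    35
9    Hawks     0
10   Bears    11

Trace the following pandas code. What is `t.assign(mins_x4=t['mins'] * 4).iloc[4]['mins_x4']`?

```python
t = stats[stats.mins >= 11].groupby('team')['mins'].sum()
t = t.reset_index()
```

272

filter rows where mins >= 11:
      team  mins
0   Eagles    11
1    Bears    46
2   Sharks    26
3    Hawks    41
4    Lions    20
6   Sharks    42
8   Eagles    35
10   Bears    11
group by team, sum of mins:
team
Bears     57
Eagles    46
Hawks     41
Lions     20
Sharks    68
Name: mins, dtype: int64
reset_index():
     team  mins
0   Bears    57
1  Eagles    46
2   Hawks    41
3   Lions    20
4  Sharks    68
add column mins_x4 = t['mins'] * 4:
     team  mins  mins_x4
0   Bears    57      228
1  Eagles    46      184
2   Hawks    41      164
3   Lions    20       80
4  Sharks    68      272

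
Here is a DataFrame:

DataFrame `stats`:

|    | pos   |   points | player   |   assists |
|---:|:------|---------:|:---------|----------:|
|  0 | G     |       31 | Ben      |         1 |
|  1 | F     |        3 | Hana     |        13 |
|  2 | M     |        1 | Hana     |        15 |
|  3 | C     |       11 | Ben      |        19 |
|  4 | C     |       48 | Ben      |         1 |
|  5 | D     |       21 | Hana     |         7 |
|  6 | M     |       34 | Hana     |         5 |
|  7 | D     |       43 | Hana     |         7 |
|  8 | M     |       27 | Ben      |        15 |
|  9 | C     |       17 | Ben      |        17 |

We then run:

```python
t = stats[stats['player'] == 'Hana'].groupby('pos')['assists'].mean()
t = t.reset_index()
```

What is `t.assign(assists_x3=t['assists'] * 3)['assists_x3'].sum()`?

filter rows where player == 'Hana':
  pos  points player  assists
1   F       3   Hana       13
2   M       1   Hana       15
5   D      21   Hana        7
6   M      34   Hana        5
7   D      43   Hana        7
group by pos, mean of assists:
pos
D     7.0
F    13.0
M    10.0
Name: assists, dtype: float64
reset_index():
  pos  assists
0   D      7.0
1   F     13.0
2   M     10.0
add column assists_x3 = t['assists'] * 3:
  pos  assists  assists_x3
0   D      7.0        21.0
1   F     13.0        39.0
2   M     10.0        30.0
Then the sum of column 'assists_x3': 90.0

90.0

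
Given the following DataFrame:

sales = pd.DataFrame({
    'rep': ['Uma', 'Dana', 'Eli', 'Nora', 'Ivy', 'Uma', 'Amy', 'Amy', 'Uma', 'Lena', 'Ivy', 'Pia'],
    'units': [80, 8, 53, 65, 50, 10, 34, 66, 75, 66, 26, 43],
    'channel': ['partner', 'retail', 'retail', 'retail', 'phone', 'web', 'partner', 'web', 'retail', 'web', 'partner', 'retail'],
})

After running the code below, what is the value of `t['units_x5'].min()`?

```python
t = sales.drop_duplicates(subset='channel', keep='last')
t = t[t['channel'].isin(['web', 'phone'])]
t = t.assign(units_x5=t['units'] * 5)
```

250

drop duplicate channel (keep=last):
     rep  units  channel
4    Ivy     50    phone
9   Lena     66      web
10   Ivy     26  partner
11   Pia     43   retail
filter rows where channel in ['web', 'phone']:
    rep  units channel
4   Ivy     50   phone
9  Lena     66     web
add column units_x5 = t['units'] * 5:
    rep  units channel  units_x5
4   Ivy     50   phone       250
9  Lena     66     web       330
Taking the min of column 'units_x5' gives 250.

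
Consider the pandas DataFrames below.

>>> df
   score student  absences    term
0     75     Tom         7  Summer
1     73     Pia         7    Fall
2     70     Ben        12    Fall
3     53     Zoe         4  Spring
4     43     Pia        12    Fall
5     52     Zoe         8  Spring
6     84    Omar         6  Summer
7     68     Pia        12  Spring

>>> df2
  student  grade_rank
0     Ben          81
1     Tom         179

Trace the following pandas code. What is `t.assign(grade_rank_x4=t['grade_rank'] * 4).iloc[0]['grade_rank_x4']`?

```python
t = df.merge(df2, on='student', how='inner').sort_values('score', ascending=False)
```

merge on 'student' (how='inner') → 2 rows:
   score student  absences    term  grade_rank
0     75     Tom         7  Summer         179
1     70     Ben        12    Fall          81
sort by score descending:
   score student  absences    term  grade_rank
0     75     Tom         7  Summer         179
1     70     Ben        12    Fall          81
add column grade_rank_x4 = t['grade_rank'] * 4:
   score student  absences    term  grade_rank  grade_rank_x4
0     75     Tom         7  Summer         179            716
1     70     Ben        12    Fall          81            324

716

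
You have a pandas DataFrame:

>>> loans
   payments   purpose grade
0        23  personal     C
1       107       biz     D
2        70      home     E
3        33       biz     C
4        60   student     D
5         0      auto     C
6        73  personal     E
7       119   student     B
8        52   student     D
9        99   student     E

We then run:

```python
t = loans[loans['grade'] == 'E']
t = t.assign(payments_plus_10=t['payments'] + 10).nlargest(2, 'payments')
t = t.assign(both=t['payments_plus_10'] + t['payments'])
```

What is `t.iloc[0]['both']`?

filter rows where grade == 'E':
   payments   purpose grade
2        70      home     E
6        73  personal     E
9        99   student     E
add column payments_plus_10 = t['payments'] + 10:
   payments   purpose grade  payments_plus_10
2        70      home     E                80
6        73  personal     E                83
9        99   student     E               109
take 2 rows with largest payments:
   payments   purpose grade  payments_plus_10
9        99   student     E               109
6        73  personal     E                83
add column both = t['payments_plus_10'] + t['payments']:
   payments   purpose grade  payments_plus_10  both
9        99   student     E               109   208
6        73  personal     E                83   156
Then the value at position 0, column 'both': 208

208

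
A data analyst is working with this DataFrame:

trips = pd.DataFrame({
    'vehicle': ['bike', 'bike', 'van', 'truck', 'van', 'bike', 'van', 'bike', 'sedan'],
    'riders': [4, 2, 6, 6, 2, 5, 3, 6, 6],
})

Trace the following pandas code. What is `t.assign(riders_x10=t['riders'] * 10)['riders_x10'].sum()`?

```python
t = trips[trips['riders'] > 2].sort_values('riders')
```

360

filter rows where riders > 2:
  vehicle  riders
0    bike       4
2     van       6
3   truck       6
5    bike       5
6     van       3
7    bike       6
8   sedan       6
sort by riders:
  vehicle  riders
6     van       3
0    bike       4
5    bike       5
2     van       6
3   truck       6
7    bike       6
8   sedan       6
add column riders_x10 = t['riders'] * 10:
  vehicle  riders  riders_x10
6     van       3          30
0    bike       4          40
5    bike       5          50
2     van       6          60
3   truck       6          60
7    bike       6          60
8   sedan       6          60
Taking the sum of column 'riders_x10' gives 360.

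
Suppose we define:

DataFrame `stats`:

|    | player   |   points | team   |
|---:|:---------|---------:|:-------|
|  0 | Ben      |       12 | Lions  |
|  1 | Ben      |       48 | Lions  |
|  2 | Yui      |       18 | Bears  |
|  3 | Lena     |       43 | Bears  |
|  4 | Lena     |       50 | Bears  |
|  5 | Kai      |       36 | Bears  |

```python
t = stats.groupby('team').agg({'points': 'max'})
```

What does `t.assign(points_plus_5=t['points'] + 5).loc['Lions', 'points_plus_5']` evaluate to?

group by team, max of points:
       points
team         
Bears      50
Lions      48
add column points_plus_5 = t['points'] + 5:
       points  points_plus_5
team                        
Bears      50             55
Lions      48             53
Taking the value at row 'Lions', column 'points_plus_5' gives 53.

53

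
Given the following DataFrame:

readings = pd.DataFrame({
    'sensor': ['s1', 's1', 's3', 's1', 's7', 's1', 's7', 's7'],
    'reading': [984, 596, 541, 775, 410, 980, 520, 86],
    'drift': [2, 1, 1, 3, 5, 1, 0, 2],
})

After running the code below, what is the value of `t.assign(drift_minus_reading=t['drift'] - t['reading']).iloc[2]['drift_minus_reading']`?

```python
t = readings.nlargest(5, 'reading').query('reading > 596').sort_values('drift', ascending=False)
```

take 5 rows with largest reading:
  sensor  reading  drift
0     s1      984      2
5     s1      980      1
3     s1      775      3
1     s1      596      1
2     s3      541      1
filter rows where reading > 596:
  sensor  reading  drift
0     s1      984      2
5     s1      980      1
3     s1      775      3
sort by drift descending:
  sensor  reading  drift
3     s1      775      3
0     s1      984      2
5     s1      980      1
add column drift_minus_reading = t['drift'] - t['reading']:
  sensor  reading  drift  drift_minus_reading
3     s1      775      3                 -772
0     s1      984      2                 -982
5     s1      980      1                 -979
Reading off the value at position 2, column 'drift_minus_reading', we get -979.

-979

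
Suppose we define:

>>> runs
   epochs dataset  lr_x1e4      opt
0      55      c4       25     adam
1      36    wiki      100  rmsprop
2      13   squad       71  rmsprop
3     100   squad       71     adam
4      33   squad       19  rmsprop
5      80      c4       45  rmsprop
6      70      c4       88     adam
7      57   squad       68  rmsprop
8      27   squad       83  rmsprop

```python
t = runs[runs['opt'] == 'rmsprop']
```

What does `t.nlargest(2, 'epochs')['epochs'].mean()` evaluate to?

68.5

filter rows where opt == 'rmsprop':
   epochs dataset  lr_x1e4      opt
1      36    wiki      100  rmsprop
2      13   squad       71  rmsprop
4      33   squad       19  rmsprop
5      80      c4       45  rmsprop
7      57   squad       68  rmsprop
8      27   squad       83  rmsprop
take 2 rows with largest epochs:
   epochs dataset  lr_x1e4      opt
5      80      c4       45  rmsprop
7      57   squad       68  rmsprop
Finally, mean of column 'epochs' = 68.5.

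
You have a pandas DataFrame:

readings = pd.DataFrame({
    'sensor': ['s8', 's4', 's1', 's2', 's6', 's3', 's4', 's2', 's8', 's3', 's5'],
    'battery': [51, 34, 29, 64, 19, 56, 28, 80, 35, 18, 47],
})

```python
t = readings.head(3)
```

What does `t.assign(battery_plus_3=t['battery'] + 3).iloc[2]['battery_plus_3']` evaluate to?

32

take first 3 rows:
  sensor  battery
0     s8       51
1     s4       34
2     s1       29
add column battery_plus_3 = t['battery'] + 3:
  sensor  battery  battery_plus_3
0     s8       51              54
1     s4       34              37
2     s1       29              32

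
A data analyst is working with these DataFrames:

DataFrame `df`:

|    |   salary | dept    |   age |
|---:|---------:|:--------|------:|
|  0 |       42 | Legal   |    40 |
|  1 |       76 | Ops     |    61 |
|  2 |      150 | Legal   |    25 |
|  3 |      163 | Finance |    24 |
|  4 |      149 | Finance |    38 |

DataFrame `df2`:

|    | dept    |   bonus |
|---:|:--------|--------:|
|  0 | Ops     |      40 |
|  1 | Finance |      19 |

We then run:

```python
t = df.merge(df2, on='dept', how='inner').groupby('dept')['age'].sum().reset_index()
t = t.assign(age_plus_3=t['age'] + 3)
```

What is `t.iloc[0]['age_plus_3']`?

merge on 'dept' (how='inner') → 3 rows:
   salary     dept  age  bonus
0      76      Ops   61     40
1     163  Finance   24     19
2     149  Finance   38     19
group by dept, sum of age:
dept
Finance    62
Ops        61
Name: age, dtype: int64
reset_index():
      dept  age
0  Finance   62
1      Ops   61
add column age_plus_3 = t['age'] + 3:
      dept  age  age_plus_3
0  Finance   62          65
1      Ops   61          64
Taking the value at position 0, column 'age_plus_3' gives 65.

65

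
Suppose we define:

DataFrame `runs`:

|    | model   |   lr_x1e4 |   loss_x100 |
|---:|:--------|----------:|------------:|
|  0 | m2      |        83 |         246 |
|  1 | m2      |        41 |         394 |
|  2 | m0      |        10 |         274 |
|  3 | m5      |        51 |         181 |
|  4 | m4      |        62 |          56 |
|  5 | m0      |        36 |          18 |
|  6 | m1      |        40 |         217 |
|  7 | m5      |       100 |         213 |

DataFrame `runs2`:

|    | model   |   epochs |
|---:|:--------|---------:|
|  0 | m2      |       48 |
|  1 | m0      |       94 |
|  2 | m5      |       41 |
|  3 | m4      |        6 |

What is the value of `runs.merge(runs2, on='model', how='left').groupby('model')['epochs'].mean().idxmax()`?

m0

merge on 'model' (how='left') → 8 rows:
  model  lr_x1e4  loss_x100  epochs
0    m2       83        246    48.0
1    m2       41        394    48.0
2    m0       10        274    94.0
3    m5       51        181    41.0
4    m4       62         56     6.0
5    m0       36         18    94.0
6    m1       40        217     NaN
7    m5      100        213    41.0
group by model, mean of epochs:
model
m0    94.0
m1     NaN
m2    48.0
m4     6.0
m5    41.0
Name: epochs, dtype: float64
Hence m0.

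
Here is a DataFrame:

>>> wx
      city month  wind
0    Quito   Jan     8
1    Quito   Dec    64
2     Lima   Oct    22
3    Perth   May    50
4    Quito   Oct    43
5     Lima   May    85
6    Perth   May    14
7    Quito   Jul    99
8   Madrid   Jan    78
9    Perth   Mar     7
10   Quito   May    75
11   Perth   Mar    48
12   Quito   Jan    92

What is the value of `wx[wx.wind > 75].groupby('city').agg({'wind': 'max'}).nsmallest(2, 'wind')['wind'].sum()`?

filter rows where wind > 75:
      city month  wind
5     Lima   May    85
7    Quito   Jul    99
8   Madrid   Jan    78
12   Quito   Jan    92
group by city, max of wind:
        wind
city        
Lima      85
Madrid    78
Quito     99
take 2 rows with smallest wind:
        wind
city        
Madrid    78
Lima      85
Taking the sum of column 'wind' gives 163.

163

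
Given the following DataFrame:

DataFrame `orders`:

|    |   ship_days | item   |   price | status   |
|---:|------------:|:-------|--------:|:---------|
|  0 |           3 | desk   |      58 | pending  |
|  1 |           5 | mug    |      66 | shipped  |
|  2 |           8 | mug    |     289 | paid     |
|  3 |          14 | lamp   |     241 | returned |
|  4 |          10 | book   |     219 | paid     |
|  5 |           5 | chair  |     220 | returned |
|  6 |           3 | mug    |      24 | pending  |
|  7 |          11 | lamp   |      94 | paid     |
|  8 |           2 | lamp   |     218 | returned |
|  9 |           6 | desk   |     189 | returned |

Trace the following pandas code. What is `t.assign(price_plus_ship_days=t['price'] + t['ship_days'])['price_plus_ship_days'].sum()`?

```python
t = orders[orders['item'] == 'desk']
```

256

filter rows where item == 'desk':
   ship_days  item  price    status
0          3  desk     58   pending
9          6  desk    189  returned
add column price_plus_ship_days = t['price'] + t['ship_days']:
   ship_days  item  price    status  price_plus_ship_days
0          3  desk     58   pending                    61
9          6  desk    189  returned                   195
Hence 256.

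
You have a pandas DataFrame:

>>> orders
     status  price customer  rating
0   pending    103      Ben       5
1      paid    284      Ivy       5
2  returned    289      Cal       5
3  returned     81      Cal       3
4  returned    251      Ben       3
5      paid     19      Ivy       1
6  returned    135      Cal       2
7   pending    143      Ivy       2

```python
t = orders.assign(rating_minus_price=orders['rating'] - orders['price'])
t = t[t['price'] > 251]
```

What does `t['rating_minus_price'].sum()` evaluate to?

add column rating_minus_price = orders['rating'] - orders['price']:
     status  price customer  rating  rating_minus_price
0   pending    103      Ben       5                 -98
1      paid    284      Ivy       5                -279
2  returned    289      Cal       5                -284
3  returned     81      Cal       3                 -78
4  returned    251      Ben       3                -248
5      paid     19      Ivy       1                 -18
6  returned    135      Cal       2                -133
7   pending    143      Ivy       2                -141
filter rows where price > 251:
     status  price customer  rating  rating_minus_price
1      paid    284      Ivy       5                -279
2  returned    289      Cal       5                -284
Finally, sum of column 'rating_minus_price' = -563.

-563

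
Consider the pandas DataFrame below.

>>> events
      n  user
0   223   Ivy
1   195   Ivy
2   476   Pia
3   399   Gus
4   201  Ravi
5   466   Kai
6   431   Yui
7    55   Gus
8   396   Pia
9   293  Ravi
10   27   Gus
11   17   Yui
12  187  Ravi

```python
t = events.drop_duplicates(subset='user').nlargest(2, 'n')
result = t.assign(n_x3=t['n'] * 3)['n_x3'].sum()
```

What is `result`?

2826

drop duplicate user (keep=first):
     n  user
0  223   Ivy
2  476   Pia
3  399   Gus
4  201  Ravi
5  466   Kai
6  431   Yui
take 2 rows with largest n:
     n user
2  476  Pia
5  466  Kai
add column n_x3 = t['n'] * 3:
     n user  n_x3
2  476  Pia  1428
5  466  Kai  1398
So sum() = 2826.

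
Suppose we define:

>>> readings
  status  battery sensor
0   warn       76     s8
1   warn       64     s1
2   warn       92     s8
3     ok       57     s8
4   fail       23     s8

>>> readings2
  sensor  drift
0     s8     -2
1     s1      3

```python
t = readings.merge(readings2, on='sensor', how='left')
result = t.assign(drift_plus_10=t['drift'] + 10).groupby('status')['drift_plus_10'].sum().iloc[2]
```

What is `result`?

merge on 'sensor' (how='left') → 5 rows:
  status  battery sensor  drift
0   warn       76     s8     -2
1   warn       64     s1      3
2   warn       92     s8     -2
3     ok       57     s8     -2
4   fail       23     s8     -2
add column drift_plus_10 = t['drift'] + 10:
  status  battery sensor  drift  drift_plus_10
0   warn       76     s8     -2              8
1   warn       64     s1      3             13
2   warn       92     s8     -2              8
3     ok       57     s8     -2              8
4   fail       23     s8     -2              8
group by status, sum of drift_plus_10:
status
fail     8
ok       8
warn    29
Name: drift_plus_10, dtype: int64
Finally, value at position 2 = 29.

29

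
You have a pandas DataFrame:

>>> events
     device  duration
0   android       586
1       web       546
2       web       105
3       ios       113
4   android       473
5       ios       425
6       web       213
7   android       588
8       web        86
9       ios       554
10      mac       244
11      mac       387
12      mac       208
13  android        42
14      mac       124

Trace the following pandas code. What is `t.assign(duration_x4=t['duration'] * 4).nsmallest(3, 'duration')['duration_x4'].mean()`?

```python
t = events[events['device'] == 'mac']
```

filter rows where device == 'mac':
   device  duration
10    mac       244
11    mac       387
12    mac       208
14    mac       124
add column duration_x4 = t['duration'] * 4:
   device  duration  duration_x4
10    mac       244          976
11    mac       387         1548
12    mac       208          832
14    mac       124          496
take 3 rows with smallest duration:
   device  duration  duration_x4
14    mac       124          496
12    mac       208          832
10    mac       244          976
mean of column 'duration_x4' → 768.0

768.0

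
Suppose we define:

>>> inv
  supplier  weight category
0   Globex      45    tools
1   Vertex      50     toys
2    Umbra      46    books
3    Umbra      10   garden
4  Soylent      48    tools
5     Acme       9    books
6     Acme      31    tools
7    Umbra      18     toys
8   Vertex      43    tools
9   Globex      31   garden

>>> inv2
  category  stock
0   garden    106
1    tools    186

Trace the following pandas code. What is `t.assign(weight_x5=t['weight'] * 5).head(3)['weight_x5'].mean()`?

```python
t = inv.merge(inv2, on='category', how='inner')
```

merge on 'category' (how='inner') → 6 rows:
  supplier  weight category  stock
0   Globex      45    tools    186
1    Umbra      10   garden    106
2  Soylent      48    tools    186
3     Acme      31    tools    186
4   Vertex      43    tools    186
5   Globex      31   garden    106
add column weight_x5 = t['weight'] * 5:
  supplier  weight category  stock  weight_x5
0   Globex      45    tools    186        225
1    Umbra      10   garden    106         50
2  Soylent      48    tools    186        240
3     Acme      31    tools    186        155
4   Vertex      43    tools    186        215
5   Globex      31   garden    106        155
take first 3 rows:
  supplier  weight category  stock  weight_x5
0   Globex      45    tools    186        225
1    Umbra      10   garden    106         50
2  Soylent      48    tools    186        240
Taking the mean of column 'weight_x5' gives 171.666666667.

171.666666667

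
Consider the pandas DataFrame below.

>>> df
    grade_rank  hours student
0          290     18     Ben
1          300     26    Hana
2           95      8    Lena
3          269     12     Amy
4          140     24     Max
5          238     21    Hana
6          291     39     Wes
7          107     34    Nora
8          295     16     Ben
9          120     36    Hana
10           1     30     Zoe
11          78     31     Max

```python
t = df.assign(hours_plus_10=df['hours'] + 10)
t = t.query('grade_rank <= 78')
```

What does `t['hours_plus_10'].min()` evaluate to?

40

add column hours_plus_10 = df['hours'] + 10:
    grade_rank  hours student  hours_plus_10
0          290     18     Ben             28
1          300     26    Hana             36
2           95      8    Lena             18
3          269     12     Amy             22
4          140     24     Max             34
5          238     21    Hana             31
6          291     39     Wes             49
7          107     34    Nora             44
8          295     16     Ben             26
9          120     36    Hana             46
10           1     30     Zoe             40
11          78     31     Max             41
filter rows where grade_rank <= 78:
    grade_rank  hours student  hours_plus_10
10           1     30     Zoe             40
11          78     31     Max             41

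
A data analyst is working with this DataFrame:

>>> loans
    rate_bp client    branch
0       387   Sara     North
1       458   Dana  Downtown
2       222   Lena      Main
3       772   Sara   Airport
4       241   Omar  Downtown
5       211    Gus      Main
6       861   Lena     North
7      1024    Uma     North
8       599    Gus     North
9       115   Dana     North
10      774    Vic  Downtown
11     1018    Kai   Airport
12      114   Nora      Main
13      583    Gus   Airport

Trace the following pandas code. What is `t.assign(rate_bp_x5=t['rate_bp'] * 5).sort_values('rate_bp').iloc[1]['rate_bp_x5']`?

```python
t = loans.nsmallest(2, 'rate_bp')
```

575

take 2 rows with smallest rate_bp:
    rate_bp client branch
12      114   Nora   Main
9       115   Dana  North
add column rate_bp_x5 = t['rate_bp'] * 5:
    rate_bp client branch  rate_bp_x5
12      114   Nora   Main         570
9       115   Dana  North         575
sort by rate_bp:
    rate_bp client branch  rate_bp_x5
12      114   Nora   Main         570
9       115   Dana  North         575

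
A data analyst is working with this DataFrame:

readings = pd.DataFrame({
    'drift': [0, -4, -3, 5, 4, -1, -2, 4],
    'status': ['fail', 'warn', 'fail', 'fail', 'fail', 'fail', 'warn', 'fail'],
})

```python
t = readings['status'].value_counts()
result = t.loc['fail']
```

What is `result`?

value_counts of status:
status
fail    6
warn    2
Name: count, dtype: int64
So loc['fail'] = 6.

6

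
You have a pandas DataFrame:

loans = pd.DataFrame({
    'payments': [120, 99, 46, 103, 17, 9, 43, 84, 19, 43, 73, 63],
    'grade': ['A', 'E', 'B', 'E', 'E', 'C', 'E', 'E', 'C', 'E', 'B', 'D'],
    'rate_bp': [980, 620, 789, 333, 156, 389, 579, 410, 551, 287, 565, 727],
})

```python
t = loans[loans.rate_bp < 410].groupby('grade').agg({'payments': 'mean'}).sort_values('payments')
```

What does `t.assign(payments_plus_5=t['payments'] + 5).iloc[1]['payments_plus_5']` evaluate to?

59.3333333333

filter rows where rate_bp < 410:
   payments grade  rate_bp
3       103     E      333
4        17     E      156
5         9     C      389
9        43     E      287
group by grade, mean of payments:
        payments
grade           
C       9.000000
E      54.333333
sort by payments:
        payments
grade           
C       9.000000
E      54.333333
add column payments_plus_5 = t['payments'] + 5:
        payments  payments_plus_5
grade                            
C       9.000000        14.000000
E      54.333333        59.333333
value at position 1, column 'payments_plus_5' → 59.3333333333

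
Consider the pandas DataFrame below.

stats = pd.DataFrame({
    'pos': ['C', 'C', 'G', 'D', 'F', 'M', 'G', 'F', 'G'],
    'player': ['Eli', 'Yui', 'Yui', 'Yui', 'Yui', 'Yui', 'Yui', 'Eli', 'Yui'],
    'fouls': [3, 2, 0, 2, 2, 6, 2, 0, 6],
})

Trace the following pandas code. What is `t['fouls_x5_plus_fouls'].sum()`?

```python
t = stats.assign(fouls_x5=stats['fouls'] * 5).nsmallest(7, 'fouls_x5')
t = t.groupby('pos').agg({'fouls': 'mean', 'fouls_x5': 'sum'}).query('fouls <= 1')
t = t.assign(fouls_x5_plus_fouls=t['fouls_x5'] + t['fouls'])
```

22.0

add column fouls_x5 = stats['fouls'] * 5:
  pos player  fouls  fouls_x5
0   C    Eli      3        15
1   C    Yui      2        10
2   G    Yui      0         0
3   D    Yui      2        10
4   F    Yui      2        10
5   M    Yui      6        30
6   G    Yui      2        10
7   F    Eli      0         0
8   G    Yui      6        30
take 7 rows with smallest fouls_x5:
  pos player  fouls  fouls_x5
2   G    Yui      0         0
7   F    Eli      0         0
1   C    Yui      2        10
3   D    Yui      2        10
4   F    Yui      2        10
6   G    Yui      2        10
0   C    Eli      3        15
group by pos: mean(fouls), sum(fouls_x5):
     fouls  fouls_x5
pos                 
C      2.5        25
D      2.0        10
F      1.0        10
G      1.0        10
filter rows where fouls <= 1:
     fouls  fouls_x5
pos                 
F      1.0        10
G      1.0        10
add column fouls_x5_plus_fouls = t['fouls_x5'] + t['fouls']:
     fouls  fouls_x5  fouls_x5_plus_fouls
pos                                      
F      1.0        10                 11.0
G      1.0        10                 11.0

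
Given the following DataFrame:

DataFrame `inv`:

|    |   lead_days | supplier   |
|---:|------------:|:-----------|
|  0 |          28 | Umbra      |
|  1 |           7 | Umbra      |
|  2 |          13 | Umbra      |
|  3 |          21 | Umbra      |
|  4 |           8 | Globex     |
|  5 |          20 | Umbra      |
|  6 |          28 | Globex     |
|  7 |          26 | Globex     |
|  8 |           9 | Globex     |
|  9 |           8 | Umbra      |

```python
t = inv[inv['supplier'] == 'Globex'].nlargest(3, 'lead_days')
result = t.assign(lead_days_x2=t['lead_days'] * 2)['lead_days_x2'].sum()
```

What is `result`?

126

filter rows where supplier == 'Globex':
   lead_days supplier
4          8   Globex
6         28   Globex
7         26   Globex
8          9   Globex
take 3 rows with largest lead_days:
   lead_days supplier
6         28   Globex
7         26   Globex
8          9   Globex
add column lead_days_x2 = t['lead_days'] * 2:
   lead_days supplier  lead_days_x2
6         28   Globex            56
7         26   Globex            52
8          9   Globex            18
So sum() = 126.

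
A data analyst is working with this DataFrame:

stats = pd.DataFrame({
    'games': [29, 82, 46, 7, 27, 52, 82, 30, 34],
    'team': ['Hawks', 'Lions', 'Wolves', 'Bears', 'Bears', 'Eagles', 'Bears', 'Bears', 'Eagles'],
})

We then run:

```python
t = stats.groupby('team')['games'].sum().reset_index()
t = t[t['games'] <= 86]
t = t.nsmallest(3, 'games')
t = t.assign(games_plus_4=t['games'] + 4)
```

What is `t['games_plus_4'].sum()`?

group by team, sum of games:
team
Bears     146
Eagles     86
Hawks      29
Lions      82
Wolves     46
Name: games, dtype: int64
reset_index():
     team  games
0   Bears    146
1  Eagles     86
2   Hawks     29
3   Lions     82
4  Wolves     46
filter rows where games <= 86:
     team  games
1  Eagles     86
2   Hawks     29
3   Lions     82
4  Wolves     46
take 3 rows with smallest games:
     team  games
2   Hawks     29
4  Wolves     46
3   Lions     82
add column games_plus_4 = t['games'] + 4:
     team  games  games_plus_4
2   Hawks     29            33
4  Wolves     46            50
3   Lions     82            86
Taking the sum of column 'games_plus_4' gives 169.

169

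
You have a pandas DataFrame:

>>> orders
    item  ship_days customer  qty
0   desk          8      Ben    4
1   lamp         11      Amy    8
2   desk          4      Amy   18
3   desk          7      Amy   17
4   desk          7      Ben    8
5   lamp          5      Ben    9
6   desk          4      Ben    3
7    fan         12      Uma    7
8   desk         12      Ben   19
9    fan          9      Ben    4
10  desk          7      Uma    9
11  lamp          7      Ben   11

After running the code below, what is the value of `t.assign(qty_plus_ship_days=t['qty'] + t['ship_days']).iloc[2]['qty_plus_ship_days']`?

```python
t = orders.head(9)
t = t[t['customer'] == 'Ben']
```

take first 9 rows:
   item  ship_days customer  qty
0  desk          8      Ben    4
1  lamp         11      Amy    8
2  desk          4      Amy   18
3  desk          7      Amy   17
4  desk          7      Ben    8
5  lamp          5      Ben    9
6  desk          4      Ben    3
7   fan         12      Uma    7
8  desk         12      Ben   19
filter rows where customer == 'Ben':
   item  ship_days customer  qty
0  desk          8      Ben    4
4  desk          7      Ben    8
5  lamp          5      Ben    9
6  desk          4      Ben    3
8  desk         12      Ben   19
add column qty_plus_ship_days = t['qty'] + t['ship_days']:
   item  ship_days customer  qty  qty_plus_ship_days
0  desk          8      Ben    4                  12
4  desk          7      Ben    8                  15
5  lamp          5      Ben    9                  14
6  desk          4      Ben    3                   7
8  desk         12      Ben   19                  31
Hence 14.

14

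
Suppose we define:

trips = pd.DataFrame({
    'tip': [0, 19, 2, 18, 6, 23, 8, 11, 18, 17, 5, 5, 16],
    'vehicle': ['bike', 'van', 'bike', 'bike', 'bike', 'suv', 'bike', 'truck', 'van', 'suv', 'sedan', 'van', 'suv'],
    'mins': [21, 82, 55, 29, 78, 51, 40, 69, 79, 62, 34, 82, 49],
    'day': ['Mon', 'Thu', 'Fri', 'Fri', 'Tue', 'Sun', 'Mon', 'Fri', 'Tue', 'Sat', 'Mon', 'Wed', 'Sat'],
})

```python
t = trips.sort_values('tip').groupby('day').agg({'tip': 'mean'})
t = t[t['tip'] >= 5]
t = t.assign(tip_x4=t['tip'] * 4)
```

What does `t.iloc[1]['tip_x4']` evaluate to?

sort by tip:
    tip vehicle  mins  day
0     0    bike    21  Mon
2     2    bike    55  Fri
10    5   sedan    34  Mon
11    5     van    82  Wed
4     6    bike    78  Tue
6     8    bike    40  Mon
7    11   truck    69  Fri
12   16     suv    49  Sat
9    17     suv    62  Sat
3    18    bike    29  Fri
8    18     van    79  Tue
1    19     van    82  Thu
5    23     suv    51  Sun
group by day, mean of tip:
           tip
day           
Fri  10.333333
Mon   4.333333
Sat  16.500000
Sun  23.000000
Thu  19.000000
Tue  12.000000
Wed   5.000000
filter rows where tip >= 5:
           tip
day           
Fri  10.333333
Sat  16.500000
Sun  23.000000
Thu  19.000000
Tue  12.000000
Wed   5.000000
add column tip_x4 = t['tip'] * 4:
           tip     tip_x4
day                      
Fri  10.333333  41.333333
Sat  16.500000  66.000000
Sun  23.000000  92.000000
Thu  19.000000  76.000000
Tue  12.000000  48.000000
Wed   5.000000  20.000000
Then the value at position 1, column 'tip_x4': 66.0

66.0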